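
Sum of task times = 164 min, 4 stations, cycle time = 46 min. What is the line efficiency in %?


Formula: Efficiency = Sum of Task Times / (N_stations * CT) * 100
Total station capacity = 4 stations * 46 min = 184 min
Efficiency = 164 / 184 * 100 = 89.1%

89.1%


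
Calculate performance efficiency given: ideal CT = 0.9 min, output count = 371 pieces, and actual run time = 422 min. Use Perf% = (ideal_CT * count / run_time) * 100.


Formula: Performance = (Ideal CT * Total Count) / Run Time * 100
Ideal output time = 0.9 * 371 = 333.9 min
Performance = 333.9 / 422 * 100 = 79.1%

79.1%


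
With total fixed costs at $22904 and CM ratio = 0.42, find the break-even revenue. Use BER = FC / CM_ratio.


Formula: BER = Fixed Costs / Contribution Margin Ratio
BER = $22904 / 0.42
BER = $54533.33 (to the nearest cent)

$54533.33


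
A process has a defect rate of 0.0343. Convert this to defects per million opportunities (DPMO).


DPMO = defect_rate * 1000000 = 0.0343 * 1000000

34300


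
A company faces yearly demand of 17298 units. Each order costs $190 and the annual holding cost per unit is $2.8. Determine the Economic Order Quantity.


Formula: EOQ = sqrt(2 * D * S / H)
Numerator: 2 * 17298 * 190 = 6573240
2DS/H = 6573240 / 2.8 = 2347585.7
EOQ = sqrt(2347585.7) = 1532.2 units

1532.2 units


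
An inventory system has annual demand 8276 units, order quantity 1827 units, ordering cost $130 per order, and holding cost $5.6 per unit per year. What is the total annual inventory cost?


TC = 8276/1827 * 130 + 1827/2 * 5.6

$5704.48


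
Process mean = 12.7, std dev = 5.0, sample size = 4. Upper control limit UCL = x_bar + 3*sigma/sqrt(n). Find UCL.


UCL = 12.7 + 3 * 5.0 / sqrt(4)

20.2


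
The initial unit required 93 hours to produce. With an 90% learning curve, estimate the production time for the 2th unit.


Formula: T_n = T_1 * (learning_rate)^(log2(n)) where learning_rate = rate/100
Doublings = log2(2) = 1
T_n = 93 * 0.9^1
T_n = 93 * 0.9 = 83.7 hours

83.7 hours


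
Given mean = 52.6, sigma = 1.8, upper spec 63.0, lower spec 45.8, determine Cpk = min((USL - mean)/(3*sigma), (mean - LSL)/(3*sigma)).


Cpu = (63.0 - 52.6) / (3 * 1.8) = 1.93
Cpl = (52.6 - 45.8) / (3 * 1.8) = 1.26
Cpk = min(1.93, 1.26) = 1.26

1.26


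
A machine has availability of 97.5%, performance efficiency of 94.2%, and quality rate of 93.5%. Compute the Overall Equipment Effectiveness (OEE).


Formula: OEE = Availability * Performance * Quality / 10000
A * P = 97.5% * 94.2% / 100 = 91.85%
OEE = 91.85% * 93.5% / 100 = 85.9%

85.9%


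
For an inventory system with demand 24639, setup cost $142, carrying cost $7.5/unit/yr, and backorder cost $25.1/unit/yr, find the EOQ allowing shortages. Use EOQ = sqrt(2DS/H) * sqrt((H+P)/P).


Formula: EOQ* = sqrt(2DS/H) * sqrt((H+P)/P)
Base EOQ = sqrt(2*24639*142/7.5) = 965.92 units
Correction = sqrt((7.5+25.1)/25.1) = 1.13965
EOQ* = 965.92 * 1.13965 = 1100.8 units

1100.8 units


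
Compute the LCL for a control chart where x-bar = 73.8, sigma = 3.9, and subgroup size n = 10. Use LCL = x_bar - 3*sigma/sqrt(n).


LCL = 73.8 - 3 * 3.9 / sqrt(10)

70.1


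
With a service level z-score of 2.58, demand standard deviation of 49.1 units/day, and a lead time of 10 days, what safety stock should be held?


Formula: SS = z * sigma_d * sqrt(LT)
sqrt(LT) = sqrt(10) = 3.1623
SS = 2.58 * 49.1 * 3.1623
SS = 400.6 units

400.6 units


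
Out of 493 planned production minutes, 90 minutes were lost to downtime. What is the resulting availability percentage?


Formula: Availability = (Planned Time - Downtime) / Planned Time * 100
Uptime = 493 - 90 = 403 min
Availability = 403 / 493 * 100 = 81.7%

81.7%


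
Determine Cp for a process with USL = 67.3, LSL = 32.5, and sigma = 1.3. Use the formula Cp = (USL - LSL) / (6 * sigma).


Cp = (67.3 - 32.5) / (6 * 1.3)

4.46


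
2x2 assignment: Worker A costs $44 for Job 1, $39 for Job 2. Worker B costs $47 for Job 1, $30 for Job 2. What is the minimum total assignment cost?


Option 1: A->1 + B->2 = $44 + $30 = $74
Option 2: A->2 + B->1 = $39 + $47 = $86
Min cost = min($74, $86) = $74

$74


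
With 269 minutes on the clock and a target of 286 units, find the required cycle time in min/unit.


Formula: CT = Available Time / Number of Units
CT = 269 min / 286 units
CT = 0.94 min/unit

0.94 min/unit


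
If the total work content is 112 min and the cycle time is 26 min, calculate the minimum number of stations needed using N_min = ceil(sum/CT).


Formula: N_min = ceil(Sum of Task Times / Cycle Time)
N_min = ceil(112 min / 26 min) = ceil(4.3077)
N_min = 5 stations

5


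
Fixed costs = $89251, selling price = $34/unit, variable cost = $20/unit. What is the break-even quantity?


Formula: BEQ = Fixed Costs / (Price - Variable Cost)
Contribution margin = $34 - $20 = $14/unit
BEQ = ceil($89251 / $14/unit) = ceil(6375.07) = 6376 units

6376 units


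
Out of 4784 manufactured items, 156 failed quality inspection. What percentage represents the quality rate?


Formula: Quality Rate = Good Pieces / Total Pieces * 100
Good pieces = 4784 - 156 = 4628
QR = 4628 / 4784 * 100 = 96.7%

96.7%


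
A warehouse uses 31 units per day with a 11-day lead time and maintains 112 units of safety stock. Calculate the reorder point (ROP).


Formula: ROP = (Daily Demand * Lead Time) + Safety Stock
Demand during lead time = 31 * 11 = 341 units
ROP = 341 + 112 = 453 units

453 units


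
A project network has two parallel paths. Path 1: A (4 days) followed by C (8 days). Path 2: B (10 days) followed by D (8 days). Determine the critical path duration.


Path 1 = 4 + 8 = 12 days
Path 2 = 10 + 8 = 18 days
Duration = max(12, 18) = 18 days

18 days


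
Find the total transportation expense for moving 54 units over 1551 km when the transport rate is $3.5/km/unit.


TC = dist * cost * units = 1551 * 3.5 * 54 = $293139.00

$293139.00


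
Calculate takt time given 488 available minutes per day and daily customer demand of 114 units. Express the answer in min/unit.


Formula: Takt Time = Available Production Time / Customer Demand
Takt = 488 min/day / 114 units/day
Takt = 4.28 min/unit

4.28 min/unit


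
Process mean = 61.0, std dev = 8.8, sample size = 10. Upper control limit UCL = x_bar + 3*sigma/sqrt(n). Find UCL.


UCL = 61.0 + 3 * 8.8 / sqrt(10)

69.35


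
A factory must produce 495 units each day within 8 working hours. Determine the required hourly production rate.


Formula: Production Rate = Daily Demand / Available Hours
Rate = 495 units/day / 8 hours/day
Rate = 61.9 units/hour

61.9 units/hour


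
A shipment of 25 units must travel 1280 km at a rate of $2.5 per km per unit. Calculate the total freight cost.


TC = dist * cost * units = 1280 * 2.5 * 25 = $80000.00

$80000.00


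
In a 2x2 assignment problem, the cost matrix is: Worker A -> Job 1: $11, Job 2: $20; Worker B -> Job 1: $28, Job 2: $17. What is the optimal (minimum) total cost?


Option 1: A->1 + B->2 = $11 + $17 = $28
Option 2: A->2 + B->1 = $20 + $28 = $48
Min cost = min($28, $48) = $28

$28


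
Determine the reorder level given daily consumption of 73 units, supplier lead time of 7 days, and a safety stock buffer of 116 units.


Formula: ROP = (Daily Demand * Lead Time) + Safety Stock
Demand during lead time = 73 * 7 = 511 units
ROP = 511 + 116 = 627 units

627 units


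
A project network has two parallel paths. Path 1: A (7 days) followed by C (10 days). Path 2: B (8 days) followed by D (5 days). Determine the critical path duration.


Path 1 = 7 + 10 = 17 days
Path 2 = 8 + 5 = 13 days
Duration = max(17, 13) = 17 days

17 days


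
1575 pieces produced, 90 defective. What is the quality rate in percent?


Formula: Quality Rate = Good Pieces / Total Pieces * 100
Good pieces = 1575 - 90 = 1485
QR = 1485 / 1575 * 100 = 94.3%

94.3%


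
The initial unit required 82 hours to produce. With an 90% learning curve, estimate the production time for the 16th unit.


Formula: T_n = T_1 * (learning_rate)^(log2(n)) where learning_rate = rate/100
Doublings = log2(16) = 4
T_n = 82 * 0.9^4
T_n = 82 * 0.6561 = 53.8 hours

53.8 hours


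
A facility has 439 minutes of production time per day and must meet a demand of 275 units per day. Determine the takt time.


Formula: Takt Time = Available Production Time / Customer Demand
Takt = 439 min/day / 275 units/day
Takt = 1.6 min/unit

1.6 min/unit


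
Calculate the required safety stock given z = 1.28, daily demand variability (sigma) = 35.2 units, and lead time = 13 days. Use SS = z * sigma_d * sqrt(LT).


Formula: SS = z * sigma_d * sqrt(LT)
sqrt(LT) = sqrt(13) = 3.6056
SS = 1.28 * 35.2 * 3.6056
SS = 162.5 units

162.5 units


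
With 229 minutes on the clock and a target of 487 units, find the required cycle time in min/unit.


Formula: CT = Available Time / Number of Units
CT = 229 min / 487 units
CT = 0.47 min/unit

0.47 min/unit


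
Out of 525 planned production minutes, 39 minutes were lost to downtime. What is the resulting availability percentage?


Formula: Availability = (Planned Time - Downtime) / Planned Time * 100
Uptime = 525 - 39 = 486 min
Availability = 486 / 525 * 100 = 92.6%

92.6%


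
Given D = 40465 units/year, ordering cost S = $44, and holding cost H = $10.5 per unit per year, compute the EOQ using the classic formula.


Formula: EOQ = sqrt(2 * D * S / H)
Numerator: 2 * 40465 * 44 = 3560920
2DS/H = 3560920 / 10.5 = 339135.2
EOQ = sqrt(339135.2) = 582.4 units

582.4 units


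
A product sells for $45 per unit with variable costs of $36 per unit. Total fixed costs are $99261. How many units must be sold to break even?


Formula: BEQ = Fixed Costs / (Price - Variable Cost)
Contribution margin = $45 - $36 = $9/unit
BEQ = ceil($99261 / $9/unit) = ceil(11029.0) = 11029 units

11029 units


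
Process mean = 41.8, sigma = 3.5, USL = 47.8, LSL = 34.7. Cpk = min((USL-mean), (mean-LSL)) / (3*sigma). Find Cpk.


Cpu = (47.8 - 41.8) / (3 * 3.5) = 0.57
Cpl = (41.8 - 34.7) / (3 * 3.5) = 0.68
Cpk = min(0.57, 0.68) = 0.57

0.57


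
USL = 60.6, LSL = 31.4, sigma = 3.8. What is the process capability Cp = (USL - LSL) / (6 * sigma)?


Cp = (60.6 - 31.4) / (6 * 3.8)

1.28


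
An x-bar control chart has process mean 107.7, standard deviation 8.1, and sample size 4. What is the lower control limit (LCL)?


LCL = 107.7 - 3 * 8.1 / sqrt(4)

95.55


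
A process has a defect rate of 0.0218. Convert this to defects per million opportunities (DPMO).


DPMO = defect_rate * 1000000 = 0.0218 * 1000000

21800


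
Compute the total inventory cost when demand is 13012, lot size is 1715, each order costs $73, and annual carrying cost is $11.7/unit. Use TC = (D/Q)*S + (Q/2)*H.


TC = 13012/1715 * 73 + 1715/2 * 11.7

$10586.61


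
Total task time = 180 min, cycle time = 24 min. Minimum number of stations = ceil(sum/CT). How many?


Formula: N_min = ceil(Sum of Task Times / Cycle Time)
N_min = ceil(180 min / 24 min) = ceil(7.5)
N_min = 8 stations

8


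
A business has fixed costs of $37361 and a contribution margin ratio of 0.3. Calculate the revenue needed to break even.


Formula: BER = Fixed Costs / Contribution Margin Ratio
BER = $37361 / 0.3
BER = $124536.67 (to the nearest cent)

$124536.67


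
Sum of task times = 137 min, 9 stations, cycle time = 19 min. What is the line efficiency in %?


Formula: Efficiency = Sum of Task Times / (N_stations * CT) * 100
Total station capacity = 9 stations * 19 min = 171 min
Efficiency = 137 / 171 * 100 = 80.1%

80.1%


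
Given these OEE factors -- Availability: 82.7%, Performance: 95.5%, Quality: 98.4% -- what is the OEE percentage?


Formula: OEE = Availability * Performance * Quality / 10000
A * P = 82.7% * 95.5% / 100 = 78.98%
OEE = 78.98% * 98.4% / 100 = 77.7%

77.7%


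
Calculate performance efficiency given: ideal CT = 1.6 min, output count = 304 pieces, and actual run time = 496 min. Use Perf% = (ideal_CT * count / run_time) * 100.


Formula: Performance = (Ideal CT * Total Count) / Run Time * 100
Ideal output time = 1.6 * 304 = 486.4 min
Performance = 486.4 / 496 * 100 = 98.1%

98.1%


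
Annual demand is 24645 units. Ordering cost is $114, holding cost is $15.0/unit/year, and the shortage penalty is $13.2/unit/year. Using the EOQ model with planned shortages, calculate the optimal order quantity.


Formula: EOQ* = sqrt(2DS/H) * sqrt((H+P)/P)
Base EOQ = sqrt(2*24645*114/15.0) = 612.05 units
Correction = sqrt((15.0+13.2)/13.2) = 1.46163
EOQ* = 612.05 * 1.46163 = 894.6 units

894.6 units


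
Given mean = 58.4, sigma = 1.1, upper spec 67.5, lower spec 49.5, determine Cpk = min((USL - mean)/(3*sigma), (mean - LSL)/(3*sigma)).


Cpu = (67.5 - 58.4) / (3 * 1.1) = 2.76
Cpl = (58.4 - 49.5) / (3 * 1.1) = 2.7
Cpk = min(2.76, 2.7) = 2.7

2.7


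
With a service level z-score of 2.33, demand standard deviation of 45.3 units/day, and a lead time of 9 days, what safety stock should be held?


Formula: SS = z * sigma_d * sqrt(LT)
sqrt(LT) = sqrt(9) = 3.0
SS = 2.33 * 45.3 * 3.0
SS = 316.6 units

316.6 units


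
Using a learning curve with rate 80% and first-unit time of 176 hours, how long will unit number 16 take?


Formula: T_n = T_1 * (learning_rate)^(log2(n)) where learning_rate = rate/100
Doublings = log2(16) = 4
T_n = 176 * 0.8^4
T_n = 176 * 0.4096 = 72.1 hours

72.1 hours


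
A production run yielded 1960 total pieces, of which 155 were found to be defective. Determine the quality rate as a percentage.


Formula: Quality Rate = Good Pieces / Total Pieces * 100
Good pieces = 1960 - 155 = 1805
QR = 1805 / 1960 * 100 = 92.1%

92.1%


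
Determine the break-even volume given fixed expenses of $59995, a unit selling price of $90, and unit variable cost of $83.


Formula: BEQ = Fixed Costs / (Price - Variable Cost)
Contribution margin = $90 - $83 = $7/unit
BEQ = ceil($59995 / $7/unit) = ceil(8570.71) = 8571 units

8571 units


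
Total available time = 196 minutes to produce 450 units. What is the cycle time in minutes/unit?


Formula: CT = Available Time / Number of Units
CT = 196 min / 450 units
CT = 0.44 min/unit

0.44 min/unit


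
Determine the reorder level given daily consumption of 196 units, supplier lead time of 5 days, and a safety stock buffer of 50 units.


Formula: ROP = (Daily Demand * Lead Time) + Safety Stock
Demand during lead time = 196 * 5 = 980 units
ROP = 980 + 50 = 1030 units

1030 units


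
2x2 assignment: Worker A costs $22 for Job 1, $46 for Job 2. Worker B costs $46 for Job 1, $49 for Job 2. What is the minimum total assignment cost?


Option 1: A->1 + B->2 = $22 + $49 = $71
Option 2: A->2 + B->1 = $46 + $46 = $92
Min cost = min($71, $92) = $71

$71


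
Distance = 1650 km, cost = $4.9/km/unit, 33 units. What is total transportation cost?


TC = dist * cost * units = 1650 * 4.9 * 33 = $266805.00

$266805.00


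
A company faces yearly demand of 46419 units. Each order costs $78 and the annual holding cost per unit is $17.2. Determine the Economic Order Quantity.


Formula: EOQ = sqrt(2 * D * S / H)
Numerator: 2 * 46419 * 78 = 7241364
2DS/H = 7241364 / 17.2 = 421009.5
EOQ = sqrt(421009.5) = 648.9 units

648.9 units


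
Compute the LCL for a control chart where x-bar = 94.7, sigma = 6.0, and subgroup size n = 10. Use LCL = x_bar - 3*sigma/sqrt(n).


LCL = 94.7 - 3 * 6.0 / sqrt(10)

89.01


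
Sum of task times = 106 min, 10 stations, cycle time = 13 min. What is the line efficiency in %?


Formula: Efficiency = Sum of Task Times / (N_stations * CT) * 100
Total station capacity = 10 stations * 13 min = 130 min
Efficiency = 106 / 130 * 100 = 81.5%

81.5%


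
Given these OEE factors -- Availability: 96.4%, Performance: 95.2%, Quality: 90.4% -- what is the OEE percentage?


Formula: OEE = Availability * Performance * Quality / 10000
A * P = 96.4% * 95.2% / 100 = 91.77%
OEE = 91.77% * 90.4% / 100 = 83.0%

83.0%


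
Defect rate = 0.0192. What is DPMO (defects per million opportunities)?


DPMO = defect_rate * 1000000 = 0.0192 * 1000000

19200


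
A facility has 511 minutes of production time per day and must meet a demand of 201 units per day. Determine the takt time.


Formula: Takt Time = Available Production Time / Customer Demand
Takt = 511 min/day / 201 units/day
Takt = 2.54 min/unit

2.54 min/unit


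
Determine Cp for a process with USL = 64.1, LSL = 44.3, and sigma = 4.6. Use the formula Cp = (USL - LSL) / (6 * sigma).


Cp = (64.1 - 44.3) / (6 * 4.6)

0.72


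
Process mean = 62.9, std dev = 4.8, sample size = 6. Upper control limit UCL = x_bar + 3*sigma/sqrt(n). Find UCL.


UCL = 62.9 + 3 * 4.8 / sqrt(6)

68.78


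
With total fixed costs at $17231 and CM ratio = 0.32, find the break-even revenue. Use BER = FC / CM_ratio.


Formula: BER = Fixed Costs / Contribution Margin Ratio
BER = $17231 / 0.32
BER = $53846.88 (to the nearest cent)

$53846.88


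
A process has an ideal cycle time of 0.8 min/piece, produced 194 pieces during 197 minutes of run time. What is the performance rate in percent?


Formula: Performance = (Ideal CT * Total Count) / Run Time * 100
Ideal output time = 0.8 * 194 = 155.2 min
Performance = 155.2 / 197 * 100 = 78.8%

78.8%


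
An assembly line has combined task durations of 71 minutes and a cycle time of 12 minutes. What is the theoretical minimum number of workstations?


Formula: N_min = ceil(Sum of Task Times / Cycle Time)
N_min = ceil(71 min / 12 min) = ceil(5.9167)
N_min = 6 stations

6


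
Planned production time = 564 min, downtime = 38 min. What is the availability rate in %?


Formula: Availability = (Planned Time - Downtime) / Planned Time * 100
Uptime = 564 - 38 = 526 min
Availability = 526 / 564 * 100 = 93.3%

93.3%


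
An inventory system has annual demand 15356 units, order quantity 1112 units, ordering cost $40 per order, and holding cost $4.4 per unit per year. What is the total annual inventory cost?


TC = 15356/1112 * 40 + 1112/2 * 4.4

$2998.77


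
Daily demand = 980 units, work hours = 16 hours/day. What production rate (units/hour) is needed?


Formula: Production Rate = Daily Demand / Available Hours
Rate = 980 units/day / 16 hours/day
Rate = 61.3 units/hour

61.3 units/hour


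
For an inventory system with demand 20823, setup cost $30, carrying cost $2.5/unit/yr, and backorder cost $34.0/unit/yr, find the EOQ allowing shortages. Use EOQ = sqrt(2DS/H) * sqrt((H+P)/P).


Formula: EOQ* = sqrt(2DS/H) * sqrt((H+P)/P)
Base EOQ = sqrt(2*20823*30/2.5) = 706.93 units
Correction = sqrt((2.5+34.0)/34.0) = 1.03611
EOQ* = 706.93 * 1.03611 = 732.5 units

732.5 units


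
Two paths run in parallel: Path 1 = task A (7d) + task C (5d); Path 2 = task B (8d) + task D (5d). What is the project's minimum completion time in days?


Path 1 = 7 + 5 = 12 days
Path 2 = 8 + 5 = 13 days
Duration = max(12, 13) = 13 days

13 days


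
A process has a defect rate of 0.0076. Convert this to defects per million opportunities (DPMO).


DPMO = defect_rate * 1000000 = 0.0076 * 1000000

7600


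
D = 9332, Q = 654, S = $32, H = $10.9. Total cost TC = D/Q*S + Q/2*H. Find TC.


TC = 9332/654 * 32 + 654/2 * 10.9

$4020.91


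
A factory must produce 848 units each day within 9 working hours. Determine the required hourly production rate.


Formula: Production Rate = Daily Demand / Available Hours
Rate = 848 units/day / 9 hours/day
Rate = 94.2 units/hour

94.2 units/hour


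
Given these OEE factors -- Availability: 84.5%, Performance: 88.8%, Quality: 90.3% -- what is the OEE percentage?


Formula: OEE = Availability * Performance * Quality / 10000
A * P = 84.5% * 88.8% / 100 = 75.04%
OEE = 75.04% * 90.3% / 100 = 67.8%

67.8%


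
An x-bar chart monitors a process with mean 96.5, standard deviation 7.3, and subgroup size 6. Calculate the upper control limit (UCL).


UCL = 96.5 + 3 * 7.3 / sqrt(6)

105.44


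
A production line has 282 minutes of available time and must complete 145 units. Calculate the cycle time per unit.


Formula: CT = Available Time / Number of Units
CT = 282 min / 145 units
CT = 1.94 min/unit

1.94 min/unit


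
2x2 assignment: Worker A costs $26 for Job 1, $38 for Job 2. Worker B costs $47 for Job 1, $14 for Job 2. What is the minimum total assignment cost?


Option 1: A->1 + B->2 = $26 + $14 = $40
Option 2: A->2 + B->1 = $38 + $47 = $85
Min cost = min($40, $85) = $40

$40


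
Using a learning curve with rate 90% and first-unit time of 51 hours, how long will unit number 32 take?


Formula: T_n = T_1 * (learning_rate)^(log2(n)) where learning_rate = rate/100
Doublings = log2(32) = 5
T_n = 51 * 0.9^5
T_n = 51 * 0.5905 = 30.1 hours

30.1 hours


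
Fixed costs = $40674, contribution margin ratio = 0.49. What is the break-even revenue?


Formula: BER = Fixed Costs / Contribution Margin Ratio
BER = $40674 / 0.49
BER = $83008.16 (to the nearest cent)

$83008.16


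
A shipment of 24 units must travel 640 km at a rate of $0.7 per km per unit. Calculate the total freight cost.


TC = dist * cost * units = 640 * 0.7 * 24 = $10752.00

$10752.00


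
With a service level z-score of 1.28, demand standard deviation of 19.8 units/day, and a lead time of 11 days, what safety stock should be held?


Formula: SS = z * sigma_d * sqrt(LT)
sqrt(LT) = sqrt(11) = 3.3166
SS = 1.28 * 19.8 * 3.3166
SS = 84.1 units

84.1 units


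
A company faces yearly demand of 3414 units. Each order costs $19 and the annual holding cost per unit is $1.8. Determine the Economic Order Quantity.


Formula: EOQ = sqrt(2 * D * S / H)
Numerator: 2 * 3414 * 19 = 129732
2DS/H = 129732 / 1.8 = 72073.3
EOQ = sqrt(72073.3) = 268.5 units

268.5 units


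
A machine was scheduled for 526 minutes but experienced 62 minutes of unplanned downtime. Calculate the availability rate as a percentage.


Formula: Availability = (Planned Time - Downtime) / Planned Time * 100
Uptime = 526 - 62 = 464 min
Availability = 464 / 526 * 100 = 88.2%

88.2%


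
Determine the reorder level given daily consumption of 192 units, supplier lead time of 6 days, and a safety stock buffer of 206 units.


Formula: ROP = (Daily Demand * Lead Time) + Safety Stock
Demand during lead time = 192 * 6 = 1152 units
ROP = 1152 + 206 = 1358 units

1358 units


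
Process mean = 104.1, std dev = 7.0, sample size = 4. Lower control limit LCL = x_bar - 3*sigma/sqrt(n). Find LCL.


LCL = 104.1 - 3 * 7.0 / sqrt(4)

93.6


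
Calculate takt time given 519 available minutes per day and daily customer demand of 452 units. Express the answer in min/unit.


Formula: Takt Time = Available Production Time / Customer Demand
Takt = 519 min/day / 452 units/day
Takt = 1.15 min/unit

1.15 min/unit


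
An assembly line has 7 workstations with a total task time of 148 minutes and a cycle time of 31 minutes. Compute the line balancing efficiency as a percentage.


Formula: Efficiency = Sum of Task Times / (N_stations * CT) * 100
Total station capacity = 7 stations * 31 min = 217 min
Efficiency = 148 / 217 * 100 = 68.2%

68.2%


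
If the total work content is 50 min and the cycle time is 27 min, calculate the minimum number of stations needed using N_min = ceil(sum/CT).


Formula: N_min = ceil(Sum of Task Times / Cycle Time)
N_min = ceil(50 min / 27 min) = ceil(1.8519)
N_min = 2 stations

2


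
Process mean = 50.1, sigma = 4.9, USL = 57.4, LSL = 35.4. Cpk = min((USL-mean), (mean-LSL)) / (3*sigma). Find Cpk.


Cpu = (57.4 - 50.1) / (3 * 4.9) = 0.5
Cpl = (50.1 - 35.4) / (3 * 4.9) = 1.0
Cpk = min(0.5, 1.0) = 0.5

0.5


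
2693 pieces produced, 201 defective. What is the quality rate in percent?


Formula: Quality Rate = Good Pieces / Total Pieces * 100
Good pieces = 2693 - 201 = 2492
QR = 2492 / 2693 * 100 = 92.5%

92.5%


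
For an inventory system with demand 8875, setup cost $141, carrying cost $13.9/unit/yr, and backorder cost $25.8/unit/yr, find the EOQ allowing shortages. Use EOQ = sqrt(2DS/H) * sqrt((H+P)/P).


Formula: EOQ* = sqrt(2DS/H) * sqrt((H+P)/P)
Base EOQ = sqrt(2*8875*141/13.9) = 424.33 units
Correction = sqrt((13.9+25.8)/25.8) = 1.24047
EOQ* = 424.33 * 1.24047 = 526.4 units

526.4 units


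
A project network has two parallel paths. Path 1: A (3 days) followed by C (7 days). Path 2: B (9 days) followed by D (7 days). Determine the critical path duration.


Path 1 = 3 + 7 = 10 days
Path 2 = 9 + 7 = 16 days
Duration = max(10, 16) = 16 days

16 days


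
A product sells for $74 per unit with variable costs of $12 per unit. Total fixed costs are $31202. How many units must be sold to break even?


Formula: BEQ = Fixed Costs / (Price - Variable Cost)
Contribution margin = $74 - $12 = $62/unit
BEQ = ceil($31202 / $62/unit) = ceil(503.26) = 504 units

504 units


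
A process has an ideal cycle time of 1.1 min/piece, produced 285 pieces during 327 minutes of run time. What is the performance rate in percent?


Formula: Performance = (Ideal CT * Total Count) / Run Time * 100
Ideal output time = 1.1 * 285 = 313.5 min
Performance = 313.5 / 327 * 100 = 95.9%

95.9%


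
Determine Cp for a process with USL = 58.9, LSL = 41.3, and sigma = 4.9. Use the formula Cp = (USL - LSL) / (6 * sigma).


Cp = (58.9 - 41.3) / (6 * 4.9)

0.6


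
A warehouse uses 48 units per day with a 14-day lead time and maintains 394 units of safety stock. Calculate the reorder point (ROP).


Formula: ROP = (Daily Demand * Lead Time) + Safety Stock
Demand during lead time = 48 * 14 = 672 units
ROP = 672 + 394 = 1066 units

1066 units


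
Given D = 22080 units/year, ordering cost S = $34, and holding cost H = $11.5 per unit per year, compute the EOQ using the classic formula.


Formula: EOQ = sqrt(2 * D * S / H)
Numerator: 2 * 22080 * 34 = 1501440
2DS/H = 1501440 / 11.5 = 130560.0
EOQ = sqrt(130560.0) = 361.3 units

361.3 units


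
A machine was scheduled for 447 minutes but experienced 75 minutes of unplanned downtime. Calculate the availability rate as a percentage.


Formula: Availability = (Planned Time - Downtime) / Planned Time * 100
Uptime = 447 - 75 = 372 min
Availability = 372 / 447 * 100 = 83.2%

83.2%


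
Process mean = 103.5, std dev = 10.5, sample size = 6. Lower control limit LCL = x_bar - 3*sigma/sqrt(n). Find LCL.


LCL = 103.5 - 3 * 10.5 / sqrt(6)

90.64


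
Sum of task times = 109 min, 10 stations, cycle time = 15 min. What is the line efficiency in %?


Formula: Efficiency = Sum of Task Times / (N_stations * CT) * 100
Total station capacity = 10 stations * 15 min = 150 min
Efficiency = 109 / 150 * 100 = 72.7%

72.7%


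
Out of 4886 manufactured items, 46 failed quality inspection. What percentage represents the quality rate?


Formula: Quality Rate = Good Pieces / Total Pieces * 100
Good pieces = 4886 - 46 = 4840
QR = 4840 / 4886 * 100 = 99.1%

99.1%


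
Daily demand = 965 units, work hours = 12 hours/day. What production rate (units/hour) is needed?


Formula: Production Rate = Daily Demand / Available Hours
Rate = 965 units/day / 12 hours/day
Rate = 80.4 units/hour

80.4 units/hour


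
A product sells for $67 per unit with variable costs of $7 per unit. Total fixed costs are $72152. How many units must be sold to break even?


Formula: BEQ = Fixed Costs / (Price - Variable Cost)
Contribution margin = $67 - $7 = $60/unit
BEQ = ceil($72152 / $60/unit) = ceil(1202.53) = 1203 units

1203 units


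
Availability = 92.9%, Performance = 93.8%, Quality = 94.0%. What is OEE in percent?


Formula: OEE = Availability * Performance * Quality / 10000
A * P = 92.9% * 93.8% / 100 = 87.14%
OEE = 87.14% * 94.0% / 100 = 81.9%

81.9%


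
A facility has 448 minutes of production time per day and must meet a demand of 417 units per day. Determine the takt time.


Formula: Takt Time = Available Production Time / Customer Demand
Takt = 448 min/day / 417 units/day
Takt = 1.07 min/unit

1.07 min/unit


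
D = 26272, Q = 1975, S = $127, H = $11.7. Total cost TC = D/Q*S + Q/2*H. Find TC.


TC = 26272/1975 * 127 + 1975/2 * 11.7

$13243.14


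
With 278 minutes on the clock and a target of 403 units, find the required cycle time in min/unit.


Formula: CT = Available Time / Number of Units
CT = 278 min / 403 units
CT = 0.69 min/unit

0.69 min/unit


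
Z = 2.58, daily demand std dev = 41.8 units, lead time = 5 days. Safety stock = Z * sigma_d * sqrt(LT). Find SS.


Formula: SS = z * sigma_d * sqrt(LT)
sqrt(LT) = sqrt(5) = 2.2361
SS = 2.58 * 41.8 * 2.2361
SS = 241.1 units

241.1 units


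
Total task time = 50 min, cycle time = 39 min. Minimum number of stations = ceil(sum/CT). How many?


Formula: N_min = ceil(Sum of Task Times / Cycle Time)
N_min = ceil(50 min / 39 min) = ceil(1.2821)
N_min = 2 stations

2


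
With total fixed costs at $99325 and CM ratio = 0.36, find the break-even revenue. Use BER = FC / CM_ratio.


Formula: BER = Fixed Costs / Contribution Margin Ratio
BER = $99325 / 0.36
BER = $275902.78 (to the nearest cent)

$275902.78


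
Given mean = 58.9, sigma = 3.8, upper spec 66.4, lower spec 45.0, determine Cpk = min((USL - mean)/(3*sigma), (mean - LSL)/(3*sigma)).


Cpu = (66.4 - 58.9) / (3 * 3.8) = 0.66
Cpl = (58.9 - 45.0) / (3 * 3.8) = 1.22
Cpk = min(0.66, 1.22) = 0.66

0.66


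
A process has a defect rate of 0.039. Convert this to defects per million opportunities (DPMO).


DPMO = defect_rate * 1000000 = 0.039 * 1000000

39000


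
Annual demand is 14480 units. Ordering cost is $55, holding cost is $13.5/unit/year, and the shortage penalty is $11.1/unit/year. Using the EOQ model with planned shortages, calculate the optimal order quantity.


Formula: EOQ* = sqrt(2DS/H) * sqrt((H+P)/P)
Base EOQ = sqrt(2*14480*55/13.5) = 343.49 units
Correction = sqrt((13.5+11.1)/11.1) = 1.4887
EOQ* = 343.49 * 1.4887 = 511.4 units

511.4 units


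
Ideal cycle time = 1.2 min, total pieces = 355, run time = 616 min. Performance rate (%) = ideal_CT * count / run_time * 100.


Formula: Performance = (Ideal CT * Total Count) / Run Time * 100
Ideal output time = 1.2 * 355 = 426.0 min
Performance = 426.0 / 616 * 100 = 69.2%

69.2%


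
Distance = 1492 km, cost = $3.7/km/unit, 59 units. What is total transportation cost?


TC = dist * cost * units = 1492 * 3.7 * 59 = $325703.60

$325703.60


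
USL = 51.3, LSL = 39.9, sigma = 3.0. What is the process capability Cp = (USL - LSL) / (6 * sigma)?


Cp = (51.3 - 39.9) / (6 * 3.0)

0.63


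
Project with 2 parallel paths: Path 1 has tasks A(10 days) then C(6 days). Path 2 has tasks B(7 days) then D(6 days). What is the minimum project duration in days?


Path 1 = 10 + 6 = 16 days
Path 2 = 7 + 6 = 13 days
Duration = max(16, 13) = 16 days

16 days


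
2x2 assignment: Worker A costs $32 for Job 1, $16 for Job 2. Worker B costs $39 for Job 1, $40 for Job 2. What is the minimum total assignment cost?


Option 1: A->1 + B->2 = $32 + $40 = $72
Option 2: A->2 + B->1 = $16 + $39 = $55
Min cost = min($72, $55) = $55

$55


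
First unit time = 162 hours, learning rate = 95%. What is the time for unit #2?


Formula: T_n = T_1 * (learning_rate)^(log2(n)) where learning_rate = rate/100
Doublings = log2(2) = 1
T_n = 162 * 0.95^1
T_n = 162 * 0.95 = 153.9 hours

153.9 hours


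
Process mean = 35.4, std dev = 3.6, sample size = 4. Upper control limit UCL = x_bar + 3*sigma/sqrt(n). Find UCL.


UCL = 35.4 + 3 * 3.6 / sqrt(4)

40.8


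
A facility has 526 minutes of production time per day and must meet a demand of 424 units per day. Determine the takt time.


Formula: Takt Time = Available Production Time / Customer Demand
Takt = 526 min/day / 424 units/day
Takt = 1.24 min/unit

1.24 min/unit


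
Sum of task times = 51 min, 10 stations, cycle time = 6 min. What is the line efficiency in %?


Formula: Efficiency = Sum of Task Times / (N_stations * CT) * 100
Total station capacity = 10 stations * 6 min = 60 min
Efficiency = 51 / 60 * 100 = 85.0%

85.0%


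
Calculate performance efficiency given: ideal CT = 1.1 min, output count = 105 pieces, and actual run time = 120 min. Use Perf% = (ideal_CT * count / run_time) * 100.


Formula: Performance = (Ideal CT * Total Count) / Run Time * 100
Ideal output time = 1.1 * 105 = 115.5 min
Performance = 115.5 / 120 * 100 = 96.3%

96.3%


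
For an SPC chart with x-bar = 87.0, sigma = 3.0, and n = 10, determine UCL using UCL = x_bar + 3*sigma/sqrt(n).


UCL = 87.0 + 3 * 3.0 / sqrt(10)

89.85


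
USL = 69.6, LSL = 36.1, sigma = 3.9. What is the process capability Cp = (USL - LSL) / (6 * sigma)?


Cp = (69.6 - 36.1) / (6 * 3.9)

1.43


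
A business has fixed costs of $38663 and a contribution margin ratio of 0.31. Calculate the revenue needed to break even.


Formula: BER = Fixed Costs / Contribution Margin Ratio
BER = $38663 / 0.31
BER = $124719.35 (to the nearest cent)

$124719.35


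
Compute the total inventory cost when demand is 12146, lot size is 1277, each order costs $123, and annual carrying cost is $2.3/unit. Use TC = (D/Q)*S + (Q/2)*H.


TC = 12146/1277 * 123 + 1277/2 * 2.3

$2638.45


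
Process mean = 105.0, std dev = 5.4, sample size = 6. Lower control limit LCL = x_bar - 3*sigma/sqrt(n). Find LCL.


LCL = 105.0 - 3 * 5.4 / sqrt(6)

98.39


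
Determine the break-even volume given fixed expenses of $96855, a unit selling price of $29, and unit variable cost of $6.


Formula: BEQ = Fixed Costs / (Price - Variable Cost)
Contribution margin = $29 - $6 = $23/unit
BEQ = ceil($96855 / $23/unit) = ceil(4211.09) = 4212 units

4212 units


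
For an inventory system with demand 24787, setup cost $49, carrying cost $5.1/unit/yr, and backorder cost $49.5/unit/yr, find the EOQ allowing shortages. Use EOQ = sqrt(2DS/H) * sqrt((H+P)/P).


Formula: EOQ* = sqrt(2DS/H) * sqrt((H+P)/P)
Base EOQ = sqrt(2*24787*49/5.1) = 690.14 units
Correction = sqrt((5.1+49.5)/49.5) = 1.05025
EOQ* = 690.14 * 1.05025 = 724.8 units

724.8 units


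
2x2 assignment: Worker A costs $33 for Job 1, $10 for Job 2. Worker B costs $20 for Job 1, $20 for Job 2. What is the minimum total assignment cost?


Option 1: A->1 + B->2 = $33 + $20 = $53
Option 2: A->2 + B->1 = $10 + $20 = $30
Min cost = min($53, $30) = $30

$30


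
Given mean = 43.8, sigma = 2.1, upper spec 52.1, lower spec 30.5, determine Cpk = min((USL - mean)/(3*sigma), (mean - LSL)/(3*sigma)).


Cpu = (52.1 - 43.8) / (3 * 2.1) = 1.32
Cpl = (43.8 - 30.5) / (3 * 2.1) = 2.11
Cpk = min(1.32, 2.11) = 1.32

1.32


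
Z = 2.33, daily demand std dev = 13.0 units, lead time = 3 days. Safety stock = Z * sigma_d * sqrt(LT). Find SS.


Formula: SS = z * sigma_d * sqrt(LT)
sqrt(LT) = sqrt(3) = 1.7321
SS = 2.33 * 13.0 * 1.7321
SS = 52.5 units

52.5 units


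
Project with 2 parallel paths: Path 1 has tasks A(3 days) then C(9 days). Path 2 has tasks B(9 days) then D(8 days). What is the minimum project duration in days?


Path 1 = 3 + 9 = 12 days
Path 2 = 9 + 8 = 17 days
Duration = max(12, 17) = 17 days

17 days


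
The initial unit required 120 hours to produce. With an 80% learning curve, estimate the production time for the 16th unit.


Formula: T_n = T_1 * (learning_rate)^(log2(n)) where learning_rate = rate/100
Doublings = log2(16) = 4
T_n = 120 * 0.8^4
T_n = 120 * 0.4096 = 49.2 hours

49.2 hours


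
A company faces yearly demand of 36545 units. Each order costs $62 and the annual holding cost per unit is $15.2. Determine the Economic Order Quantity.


Formula: EOQ = sqrt(2 * D * S / H)
Numerator: 2 * 36545 * 62 = 4531580
2DS/H = 4531580 / 15.2 = 298130.3
EOQ = sqrt(298130.3) = 546.0 units

546.0 units


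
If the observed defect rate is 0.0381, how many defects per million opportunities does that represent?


DPMO = defect_rate * 1000000 = 0.0381 * 1000000

38100


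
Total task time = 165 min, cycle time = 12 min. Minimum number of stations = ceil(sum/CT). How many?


Formula: N_min = ceil(Sum of Task Times / Cycle Time)
N_min = ceil(165 min / 12 min) = ceil(13.75)
N_min = 14 stations

14


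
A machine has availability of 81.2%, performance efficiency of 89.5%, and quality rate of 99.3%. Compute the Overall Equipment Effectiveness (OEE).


Formula: OEE = Availability * Performance * Quality / 10000
A * P = 81.2% * 89.5% / 100 = 72.67%
OEE = 72.67% * 99.3% / 100 = 72.2%

72.2%


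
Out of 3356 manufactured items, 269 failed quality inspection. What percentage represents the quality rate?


Formula: Quality Rate = Good Pieces / Total Pieces * 100
Good pieces = 3356 - 269 = 3087
QR = 3087 / 3356 * 100 = 92.0%

92.0%


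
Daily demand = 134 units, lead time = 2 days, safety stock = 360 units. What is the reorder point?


Formula: ROP = (Daily Demand * Lead Time) + Safety Stock
Demand during lead time = 134 * 2 = 268 units
ROP = 268 + 360 = 628 units

628 units


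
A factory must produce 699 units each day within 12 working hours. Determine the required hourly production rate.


Formula: Production Rate = Daily Demand / Available Hours
Rate = 699 units/day / 12 hours/day
Rate = 58.3 units/hour

58.3 units/hour


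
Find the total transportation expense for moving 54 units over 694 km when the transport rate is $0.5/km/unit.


TC = dist * cost * units = 694 * 0.5 * 54 = $18738.00

$18738.00


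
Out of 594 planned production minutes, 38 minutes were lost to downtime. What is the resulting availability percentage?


Formula: Availability = (Planned Time - Downtime) / Planned Time * 100
Uptime = 594 - 38 = 556 min
Availability = 556 / 594 * 100 = 93.6%

93.6%


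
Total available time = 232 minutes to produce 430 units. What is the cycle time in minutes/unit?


Formula: CT = Available Time / Number of Units
CT = 232 min / 430 units
CT = 0.54 min/unit

0.54 min/unit


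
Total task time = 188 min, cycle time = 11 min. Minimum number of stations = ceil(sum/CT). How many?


Formula: N_min = ceil(Sum of Task Times / Cycle Time)
N_min = ceil(188 min / 11 min) = ceil(17.0909)
N_min = 18 stations

18


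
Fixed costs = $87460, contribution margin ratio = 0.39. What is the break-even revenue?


Formula: BER = Fixed Costs / Contribution Margin Ratio
BER = $87460 / 0.39
BER = $224256.41 (to the nearest cent)

$224256.41


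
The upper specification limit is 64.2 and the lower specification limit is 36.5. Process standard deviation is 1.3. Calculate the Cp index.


Cp = (64.2 - 36.5) / (6 * 1.3)

3.55


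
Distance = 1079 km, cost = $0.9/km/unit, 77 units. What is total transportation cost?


TC = dist * cost * units = 1079 * 0.9 * 77 = $74774.70

$74774.70


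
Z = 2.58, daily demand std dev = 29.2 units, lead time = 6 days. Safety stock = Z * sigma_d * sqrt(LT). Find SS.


Formula: SS = z * sigma_d * sqrt(LT)
sqrt(LT) = sqrt(6) = 2.4495
SS = 2.58 * 29.2 * 2.4495
SS = 184.5 units

184.5 units


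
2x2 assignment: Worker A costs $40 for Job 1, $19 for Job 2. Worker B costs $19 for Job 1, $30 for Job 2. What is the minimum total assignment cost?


Option 1: A->1 + B->2 = $40 + $30 = $70
Option 2: A->2 + B->1 = $19 + $19 = $38
Min cost = min($70, $38) = $38

$38


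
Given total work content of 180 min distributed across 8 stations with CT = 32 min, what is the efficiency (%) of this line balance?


Formula: Efficiency = Sum of Task Times / (N_stations * CT) * 100
Total station capacity = 8 stations * 32 min = 256 min
Efficiency = 180 / 256 * 100 = 70.3%

70.3%


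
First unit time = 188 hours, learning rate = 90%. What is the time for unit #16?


Formula: T_n = T_1 * (learning_rate)^(log2(n)) where learning_rate = rate/100
Doublings = log2(16) = 4
T_n = 188 * 0.9^4
T_n = 188 * 0.6561 = 123.3 hours

123.3 hours


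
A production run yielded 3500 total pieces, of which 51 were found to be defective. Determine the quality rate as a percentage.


Formula: Quality Rate = Good Pieces / Total Pieces * 100
Good pieces = 3500 - 51 = 3449
QR = 3449 / 3500 * 100 = 98.5%

98.5%
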